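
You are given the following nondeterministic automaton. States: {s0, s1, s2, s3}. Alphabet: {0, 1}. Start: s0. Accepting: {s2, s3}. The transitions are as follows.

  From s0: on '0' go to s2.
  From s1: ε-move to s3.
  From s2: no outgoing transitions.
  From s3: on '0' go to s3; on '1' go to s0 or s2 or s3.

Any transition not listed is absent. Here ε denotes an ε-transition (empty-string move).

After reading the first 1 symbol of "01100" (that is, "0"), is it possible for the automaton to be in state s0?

No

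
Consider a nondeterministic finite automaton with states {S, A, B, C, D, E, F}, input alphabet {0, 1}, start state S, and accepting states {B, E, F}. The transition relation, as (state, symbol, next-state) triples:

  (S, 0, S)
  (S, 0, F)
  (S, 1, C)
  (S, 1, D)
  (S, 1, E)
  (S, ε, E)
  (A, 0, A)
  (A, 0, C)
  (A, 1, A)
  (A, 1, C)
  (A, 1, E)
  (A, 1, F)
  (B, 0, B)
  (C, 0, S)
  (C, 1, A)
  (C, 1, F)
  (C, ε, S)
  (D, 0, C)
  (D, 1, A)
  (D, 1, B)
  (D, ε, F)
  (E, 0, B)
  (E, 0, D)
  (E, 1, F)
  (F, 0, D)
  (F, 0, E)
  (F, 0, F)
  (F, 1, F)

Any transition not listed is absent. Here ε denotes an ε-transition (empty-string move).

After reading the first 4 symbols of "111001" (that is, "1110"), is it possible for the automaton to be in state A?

Yes

Start: ε-closure({S}) = {S, E}.
Read '1': {S, E} → {S, C, D, E, F}.
Read '1': {S, C, D, E, F} → {S, A, B, C, D, E, F}.
Read '1': {S, A, B, C, D, E, F} → {S, A, B, C, D, E, F}.
Read '0': {S, A, B, C, D, E, F} → {S, A, B, C, D, E, F}.
State A is in {S, A, B, C, D, E, F}.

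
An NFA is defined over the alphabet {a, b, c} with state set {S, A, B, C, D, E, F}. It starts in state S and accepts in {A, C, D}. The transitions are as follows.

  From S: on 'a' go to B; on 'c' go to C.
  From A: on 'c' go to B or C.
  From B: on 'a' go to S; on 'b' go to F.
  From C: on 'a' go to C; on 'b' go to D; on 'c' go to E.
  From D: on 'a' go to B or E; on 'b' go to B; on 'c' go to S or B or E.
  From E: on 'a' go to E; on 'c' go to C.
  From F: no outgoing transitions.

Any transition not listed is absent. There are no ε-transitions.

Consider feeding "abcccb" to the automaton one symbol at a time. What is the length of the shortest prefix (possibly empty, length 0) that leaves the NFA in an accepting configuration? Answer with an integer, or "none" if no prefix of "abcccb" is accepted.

none

Start in {S}.
Read 'a': S→{B}; now {B}.
Read 'b': B→{F}; now {F}.
Read 'c': F→∅; now ∅.
The set is empty and remains empty for the remaining 3 symbols.
No reachable set along the way intersects F.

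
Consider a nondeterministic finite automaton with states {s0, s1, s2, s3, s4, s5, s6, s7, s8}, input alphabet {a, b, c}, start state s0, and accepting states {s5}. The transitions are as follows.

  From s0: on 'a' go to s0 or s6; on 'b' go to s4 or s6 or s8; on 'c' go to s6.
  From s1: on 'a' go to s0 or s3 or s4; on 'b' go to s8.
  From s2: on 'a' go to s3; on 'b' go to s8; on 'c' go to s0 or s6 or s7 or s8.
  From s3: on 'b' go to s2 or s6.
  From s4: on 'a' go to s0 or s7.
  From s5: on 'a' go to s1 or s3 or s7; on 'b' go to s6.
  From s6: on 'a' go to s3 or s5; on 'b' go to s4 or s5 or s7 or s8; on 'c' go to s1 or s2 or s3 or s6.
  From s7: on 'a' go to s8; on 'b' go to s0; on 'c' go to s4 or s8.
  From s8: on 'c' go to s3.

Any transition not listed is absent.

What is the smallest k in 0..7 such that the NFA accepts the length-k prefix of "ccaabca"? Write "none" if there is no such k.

Start in {s0}.
Read 'c': {s0} → {s6}.
Read 'c': {s6} → {s1, s2, s3, s6}.
Read 'a': {s1, s2, s3, s6} → {s0, s3, s4, s5}.
None of the earlier sets intersect F, but {s0, s3, s4, s5} does.

3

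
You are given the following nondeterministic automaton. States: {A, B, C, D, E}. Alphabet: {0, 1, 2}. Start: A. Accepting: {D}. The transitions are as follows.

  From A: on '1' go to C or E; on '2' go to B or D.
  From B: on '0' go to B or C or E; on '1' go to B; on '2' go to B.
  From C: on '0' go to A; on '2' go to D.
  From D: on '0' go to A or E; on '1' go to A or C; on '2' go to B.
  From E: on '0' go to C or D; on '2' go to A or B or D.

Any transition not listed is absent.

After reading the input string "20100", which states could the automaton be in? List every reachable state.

{A, B, C, D, E}

Start in {A}.
Read '2': {A} → {B, D}.
Read '0': {B, D} → {A, B, C, E}.
Read '1': {A, B, C, E} → {B, C, E}.
Read '0': {B, C, E} → {A, B, C, D, E}.
Read '0': {A, B, C, D, E} → {A, B, C, D, E}.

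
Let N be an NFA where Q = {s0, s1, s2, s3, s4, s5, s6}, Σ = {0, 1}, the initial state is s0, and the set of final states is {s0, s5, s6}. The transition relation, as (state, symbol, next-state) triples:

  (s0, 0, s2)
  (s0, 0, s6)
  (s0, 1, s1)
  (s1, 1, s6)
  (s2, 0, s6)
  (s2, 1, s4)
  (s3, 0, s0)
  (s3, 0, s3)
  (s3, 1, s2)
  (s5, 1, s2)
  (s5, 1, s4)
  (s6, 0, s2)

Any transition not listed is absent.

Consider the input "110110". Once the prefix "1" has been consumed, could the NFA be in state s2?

No

Start in {s0}.
Read '1': s0→{s1}; now {s1}.
State s2 is not in {s1}.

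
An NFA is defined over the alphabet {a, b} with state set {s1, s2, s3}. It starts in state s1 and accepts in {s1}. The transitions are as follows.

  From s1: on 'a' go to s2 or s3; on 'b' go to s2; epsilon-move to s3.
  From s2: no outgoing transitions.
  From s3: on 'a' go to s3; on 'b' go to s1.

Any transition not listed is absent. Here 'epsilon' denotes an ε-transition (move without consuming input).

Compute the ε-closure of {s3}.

Begin with {s3}.
No ε-moves leave this set, so the closure equals the set itself.

{s3}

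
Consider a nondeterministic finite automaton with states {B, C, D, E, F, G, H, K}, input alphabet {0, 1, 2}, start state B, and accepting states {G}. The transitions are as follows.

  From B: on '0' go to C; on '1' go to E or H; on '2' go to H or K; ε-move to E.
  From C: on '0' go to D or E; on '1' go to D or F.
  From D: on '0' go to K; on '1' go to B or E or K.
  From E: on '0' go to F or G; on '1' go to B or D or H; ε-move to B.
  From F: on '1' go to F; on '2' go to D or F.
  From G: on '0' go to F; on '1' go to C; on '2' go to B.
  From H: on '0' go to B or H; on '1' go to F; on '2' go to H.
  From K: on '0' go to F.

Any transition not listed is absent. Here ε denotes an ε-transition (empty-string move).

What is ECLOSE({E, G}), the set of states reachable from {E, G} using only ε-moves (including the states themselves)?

{B, E, G}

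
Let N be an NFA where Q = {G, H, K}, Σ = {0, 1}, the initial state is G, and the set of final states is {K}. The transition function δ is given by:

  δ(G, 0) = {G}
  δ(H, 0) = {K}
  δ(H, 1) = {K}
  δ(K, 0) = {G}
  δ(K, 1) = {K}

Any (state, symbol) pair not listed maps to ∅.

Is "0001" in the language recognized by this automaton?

No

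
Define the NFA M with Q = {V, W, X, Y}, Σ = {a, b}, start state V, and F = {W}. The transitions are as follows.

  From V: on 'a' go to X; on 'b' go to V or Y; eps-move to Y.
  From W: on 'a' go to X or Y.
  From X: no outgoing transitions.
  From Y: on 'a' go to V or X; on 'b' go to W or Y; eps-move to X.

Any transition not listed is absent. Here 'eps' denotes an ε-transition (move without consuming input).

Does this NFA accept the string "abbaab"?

Start: ε-closure({V}) = {V, X, Y}.
Read 'a': V→{X}, X→∅, Y→{V, X}; union {V, X}; ε-closure = {V, X, Y}.
Read 'b': V→{V, Y}, X→∅, Y→{W, Y}; union {V, W, Y}; ε-closure = {V, W, X, Y}.
Read 'b': V→{V, Y}, W→∅, X→∅, Y→{W, Y}; union {V, W, Y}; ε-closure = {V, W, X, Y}.
Read 'a': V→{X}, W→{X, Y}, X→∅, Y→{V, X}; now {V, X, Y}.
Read 'a': V→{X}, X→∅, Y→{V, X}; union {V, X}; ε-closure = {V, X, Y}.
Read 'b': V→{V, Y}, X→∅, Y→{W, Y}; union {V, W, Y}; ε-closure = {V, W, X, Y}.
The final set {V, W, X, Y} contains the accepting state W.

Yes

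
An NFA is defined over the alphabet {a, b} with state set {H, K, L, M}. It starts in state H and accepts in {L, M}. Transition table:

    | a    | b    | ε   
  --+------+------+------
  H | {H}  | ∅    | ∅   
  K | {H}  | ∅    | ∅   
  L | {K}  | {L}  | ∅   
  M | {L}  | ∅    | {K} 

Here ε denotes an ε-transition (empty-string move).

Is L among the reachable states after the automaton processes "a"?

Start in {H}.
Read 'a': H→{H}; now {H}.
State L is not in {H}.

No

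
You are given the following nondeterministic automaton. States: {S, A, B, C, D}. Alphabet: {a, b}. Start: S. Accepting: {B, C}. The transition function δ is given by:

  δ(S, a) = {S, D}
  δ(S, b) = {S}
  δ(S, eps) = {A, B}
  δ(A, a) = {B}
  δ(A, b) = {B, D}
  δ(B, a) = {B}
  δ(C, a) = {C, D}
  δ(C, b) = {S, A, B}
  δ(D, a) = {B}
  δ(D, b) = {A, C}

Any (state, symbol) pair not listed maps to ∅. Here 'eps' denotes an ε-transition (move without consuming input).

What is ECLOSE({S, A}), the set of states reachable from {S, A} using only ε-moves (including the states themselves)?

Begin with {S, A}.
ε-move S → B; add B.

{S, A, B}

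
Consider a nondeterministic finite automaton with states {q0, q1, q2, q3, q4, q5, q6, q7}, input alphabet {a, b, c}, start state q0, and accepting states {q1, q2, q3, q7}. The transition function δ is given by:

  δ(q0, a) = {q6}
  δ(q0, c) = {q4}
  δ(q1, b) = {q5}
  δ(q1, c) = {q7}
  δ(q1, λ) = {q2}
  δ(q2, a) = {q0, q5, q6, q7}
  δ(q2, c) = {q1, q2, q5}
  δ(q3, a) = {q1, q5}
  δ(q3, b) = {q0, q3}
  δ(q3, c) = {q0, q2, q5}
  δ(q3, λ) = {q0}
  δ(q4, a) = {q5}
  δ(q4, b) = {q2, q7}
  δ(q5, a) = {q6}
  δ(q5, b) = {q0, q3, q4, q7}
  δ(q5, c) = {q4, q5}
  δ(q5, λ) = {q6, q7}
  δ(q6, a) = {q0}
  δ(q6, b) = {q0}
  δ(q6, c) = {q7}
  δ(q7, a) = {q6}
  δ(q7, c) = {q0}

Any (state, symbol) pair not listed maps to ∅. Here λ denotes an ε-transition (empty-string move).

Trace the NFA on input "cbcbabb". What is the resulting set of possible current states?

{q0, q2, q3, q4, q7}

Start in {q0}.
Read 'c': {q0} → {q4}.
Read 'b': {q4} → {q2, q7}.
Read 'c': {q2, q7} → {q0, q1, q2, q5, q6, q7}.
Read 'b': {q0, q1, q2, q5, q6, q7} → {q0, q3, q4, q5, q6, q7}.
Read 'a': {q0, q3, q4, q5, q6, q7} → {q0, q1, q2, q5, q6, q7}.
Read 'b': {q0, q1, q2, q5, q6, q7} → {q0, q3, q4, q5, q6, q7}.
Read 'b': {q0, q3, q4, q5, q6, q7} → {q0, q2, q3, q4, q7}.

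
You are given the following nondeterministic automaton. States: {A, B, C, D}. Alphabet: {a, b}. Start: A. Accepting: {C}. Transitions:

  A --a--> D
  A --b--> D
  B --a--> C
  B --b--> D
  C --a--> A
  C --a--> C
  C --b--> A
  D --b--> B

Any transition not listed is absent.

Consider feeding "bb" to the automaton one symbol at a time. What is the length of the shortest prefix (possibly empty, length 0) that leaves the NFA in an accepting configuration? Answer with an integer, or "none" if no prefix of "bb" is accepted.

Start in {A}.
Read 'b': A→{D}; now {D}.
Read 'b': D→{B}; now {B}.
No reachable set along the way intersects F.

none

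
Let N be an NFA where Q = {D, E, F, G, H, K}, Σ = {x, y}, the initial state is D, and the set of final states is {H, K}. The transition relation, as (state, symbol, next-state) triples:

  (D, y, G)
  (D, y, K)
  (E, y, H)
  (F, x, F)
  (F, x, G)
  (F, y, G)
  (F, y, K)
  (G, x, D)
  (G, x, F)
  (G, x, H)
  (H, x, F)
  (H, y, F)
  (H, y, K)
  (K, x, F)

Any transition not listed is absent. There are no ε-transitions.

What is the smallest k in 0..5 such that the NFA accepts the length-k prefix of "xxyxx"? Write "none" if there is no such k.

Start in {D}.
Read 'x': D→∅; now ∅.
The set is empty and remains empty for the remaining 4 symbols.
No reachable set along the way intersects F.

none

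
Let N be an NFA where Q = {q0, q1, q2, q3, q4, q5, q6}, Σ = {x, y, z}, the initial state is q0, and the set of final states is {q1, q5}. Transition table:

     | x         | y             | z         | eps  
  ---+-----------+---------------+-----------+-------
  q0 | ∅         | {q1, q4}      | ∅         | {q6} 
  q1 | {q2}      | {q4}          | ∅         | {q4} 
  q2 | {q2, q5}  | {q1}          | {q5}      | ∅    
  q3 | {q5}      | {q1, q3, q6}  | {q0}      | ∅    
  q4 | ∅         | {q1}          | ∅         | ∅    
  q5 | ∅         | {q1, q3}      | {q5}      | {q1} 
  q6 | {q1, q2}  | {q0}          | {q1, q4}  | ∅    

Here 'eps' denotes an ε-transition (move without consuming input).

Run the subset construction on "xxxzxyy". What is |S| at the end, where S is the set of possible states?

2

Start: ε-closure({q0}) = {q0, q6}.
Read 'x': {q0, q6} → {q1, q2, q4}.
Read 'x': {q1, q2, q4} → {q1, q2, q4, q5}.
Read 'x': {q1, q2, q4, q5} → {q1, q2, q4, q5}.
Read 'z': {q1, q2, q4, q5} → {q1, q4, q5}.
Read 'x': {q1, q4, q5} → {q2}.
Read 'y': {q2} → {q1, q4}.
Read 'y': {q1, q4} → {q1, q4}.
That set has 2 states.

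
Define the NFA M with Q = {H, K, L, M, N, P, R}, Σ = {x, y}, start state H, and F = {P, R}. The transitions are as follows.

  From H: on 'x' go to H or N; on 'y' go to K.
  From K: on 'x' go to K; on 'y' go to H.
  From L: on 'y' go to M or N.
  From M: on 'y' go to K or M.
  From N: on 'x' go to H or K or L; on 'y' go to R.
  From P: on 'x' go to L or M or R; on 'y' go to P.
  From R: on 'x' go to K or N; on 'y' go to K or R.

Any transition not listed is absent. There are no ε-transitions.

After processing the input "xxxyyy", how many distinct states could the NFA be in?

4

Start in {H}.
Read 'x': {H} → {H, N}.
Read 'x': {H, N} → {H, K, L, N}.
Read 'x': {H, K, L, N} → {H, K, L, N}.
Read 'y': {H, K, L, N} → {H, K, M, N, R}.
Read 'y': {H, K, M, N, R} → {H, K, M, R}.
Read 'y': {H, K, M, R} → {H, K, M, R}.
That set has 4 states.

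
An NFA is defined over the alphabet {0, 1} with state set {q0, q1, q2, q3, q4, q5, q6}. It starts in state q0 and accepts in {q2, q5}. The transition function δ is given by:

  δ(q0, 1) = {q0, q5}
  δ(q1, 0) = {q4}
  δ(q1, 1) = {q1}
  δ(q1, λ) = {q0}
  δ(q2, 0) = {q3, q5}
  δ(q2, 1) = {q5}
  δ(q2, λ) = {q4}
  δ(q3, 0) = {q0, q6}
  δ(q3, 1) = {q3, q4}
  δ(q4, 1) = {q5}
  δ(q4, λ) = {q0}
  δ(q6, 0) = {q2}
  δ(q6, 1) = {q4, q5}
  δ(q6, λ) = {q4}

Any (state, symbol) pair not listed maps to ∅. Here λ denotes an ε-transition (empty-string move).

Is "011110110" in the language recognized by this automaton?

Start in {q0}.
Read '0': q0→∅; now ∅.
The set is empty and remains empty for the remaining 8 symbols.
The final set ∅ contains no accepting state.

No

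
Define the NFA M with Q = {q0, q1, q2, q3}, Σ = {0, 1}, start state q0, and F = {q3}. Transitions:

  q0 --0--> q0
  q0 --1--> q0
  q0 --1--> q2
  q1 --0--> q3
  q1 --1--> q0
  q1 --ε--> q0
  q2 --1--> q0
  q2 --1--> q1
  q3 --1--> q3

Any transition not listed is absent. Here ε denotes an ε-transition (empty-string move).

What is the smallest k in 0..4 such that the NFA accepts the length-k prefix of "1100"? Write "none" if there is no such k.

3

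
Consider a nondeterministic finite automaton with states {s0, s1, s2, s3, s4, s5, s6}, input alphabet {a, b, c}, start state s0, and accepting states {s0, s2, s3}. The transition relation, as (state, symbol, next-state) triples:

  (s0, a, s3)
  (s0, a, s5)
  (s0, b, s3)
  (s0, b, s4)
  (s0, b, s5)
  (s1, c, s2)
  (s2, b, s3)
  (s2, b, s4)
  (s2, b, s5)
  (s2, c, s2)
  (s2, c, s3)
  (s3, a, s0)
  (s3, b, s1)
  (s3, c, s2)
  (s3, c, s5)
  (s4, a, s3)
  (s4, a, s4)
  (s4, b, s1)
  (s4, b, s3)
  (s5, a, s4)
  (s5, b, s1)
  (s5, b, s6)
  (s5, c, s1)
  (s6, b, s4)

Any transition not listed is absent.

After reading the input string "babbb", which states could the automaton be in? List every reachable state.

{s1, s4}

Start in {s0}.
Read 'b': s0→{s3, s4, s5}; now {s3, s4, s5}.
Read 'a': s3→{s0}, s4→{s3, s4}, s5→{s4}; now {s0, s3, s4}.
Read 'b': s0→{s3, s4, s5}, s3→{s1}, s4→{s1, s3}; now {s1, s3, s4, s5}.
Read 'b': s1→∅, s3→{s1}, s4→{s1, s3}, s5→{s1, s6}; now {s1, s3, s6}.
Read 'b': s1→∅, s3→{s1}, s6→{s4}; now {s1, s4}.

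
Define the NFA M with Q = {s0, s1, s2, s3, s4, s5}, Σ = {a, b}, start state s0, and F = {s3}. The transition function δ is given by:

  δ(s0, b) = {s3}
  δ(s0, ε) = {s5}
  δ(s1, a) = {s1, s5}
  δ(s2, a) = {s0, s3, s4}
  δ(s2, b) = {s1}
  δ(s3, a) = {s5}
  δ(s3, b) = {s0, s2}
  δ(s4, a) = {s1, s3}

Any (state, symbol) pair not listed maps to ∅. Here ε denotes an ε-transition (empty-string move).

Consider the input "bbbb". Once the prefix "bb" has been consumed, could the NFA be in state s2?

Yes

Start: ε-closure({s0}) = {s0, s5}.
Read 'b': {s0, s5} → {s3}.
Read 'b': {s3} → {s0, s2, s5}.
State s2 is in {s0, s2, s5}.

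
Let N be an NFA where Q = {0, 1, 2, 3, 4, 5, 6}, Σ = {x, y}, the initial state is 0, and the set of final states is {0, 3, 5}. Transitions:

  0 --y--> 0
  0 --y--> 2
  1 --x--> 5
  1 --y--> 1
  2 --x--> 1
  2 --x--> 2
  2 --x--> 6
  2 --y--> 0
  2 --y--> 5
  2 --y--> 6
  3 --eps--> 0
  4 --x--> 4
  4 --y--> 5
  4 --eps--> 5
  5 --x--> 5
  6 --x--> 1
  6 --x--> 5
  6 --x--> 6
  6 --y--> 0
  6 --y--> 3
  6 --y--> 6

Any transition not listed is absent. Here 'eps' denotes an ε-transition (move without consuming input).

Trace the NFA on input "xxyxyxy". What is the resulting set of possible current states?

Start in {0}.
Read 'x': {0} → ∅.
The set is empty and remains empty for the remaining 6 symbols.

∅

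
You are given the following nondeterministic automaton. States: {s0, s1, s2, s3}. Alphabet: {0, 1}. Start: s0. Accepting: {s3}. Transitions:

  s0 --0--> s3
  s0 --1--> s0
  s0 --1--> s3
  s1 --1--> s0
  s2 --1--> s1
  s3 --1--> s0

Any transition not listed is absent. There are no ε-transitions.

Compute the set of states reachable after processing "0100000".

Start in {s0}.
Read '0': {s0} → {s3}.
Read '1': {s3} → {s0}.
Read '0': {s0} → {s3}.
Read '0': {s3} → ∅.
The set is empty and remains empty for the remaining 3 symbols.

∅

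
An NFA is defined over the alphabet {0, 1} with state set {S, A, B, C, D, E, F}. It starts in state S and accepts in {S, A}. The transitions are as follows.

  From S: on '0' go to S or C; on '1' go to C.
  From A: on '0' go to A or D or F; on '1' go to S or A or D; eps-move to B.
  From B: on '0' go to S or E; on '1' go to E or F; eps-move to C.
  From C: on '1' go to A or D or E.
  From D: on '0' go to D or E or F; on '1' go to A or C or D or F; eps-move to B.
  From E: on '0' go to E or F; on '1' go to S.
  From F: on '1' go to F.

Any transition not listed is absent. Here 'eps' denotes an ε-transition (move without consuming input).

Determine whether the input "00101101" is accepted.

Start in {S}.
Read '0': {S} → {S, C}.
Read '0': {S, C} → {S, C}.
Read '1': {S, C} → {A, B, C, D, E}.
Read '0': {A, B, C, D, E} → {S, A, B, C, D, E, F}.
Read '1': {S, A, B, C, D, E, F} → {S, A, B, C, D, E, F}.
Read '1': {S, A, B, C, D, E, F} → {S, A, B, C, D, E, F}.
Read '0': {S, A, B, C, D, E, F} → {S, A, B, C, D, E, F}.
Read '1': {S, A, B, C, D, E, F} → {S, A, B, C, D, E, F}.
The final set {S, A, B, C, D, E, F} contains the accepting states S, A.

Yes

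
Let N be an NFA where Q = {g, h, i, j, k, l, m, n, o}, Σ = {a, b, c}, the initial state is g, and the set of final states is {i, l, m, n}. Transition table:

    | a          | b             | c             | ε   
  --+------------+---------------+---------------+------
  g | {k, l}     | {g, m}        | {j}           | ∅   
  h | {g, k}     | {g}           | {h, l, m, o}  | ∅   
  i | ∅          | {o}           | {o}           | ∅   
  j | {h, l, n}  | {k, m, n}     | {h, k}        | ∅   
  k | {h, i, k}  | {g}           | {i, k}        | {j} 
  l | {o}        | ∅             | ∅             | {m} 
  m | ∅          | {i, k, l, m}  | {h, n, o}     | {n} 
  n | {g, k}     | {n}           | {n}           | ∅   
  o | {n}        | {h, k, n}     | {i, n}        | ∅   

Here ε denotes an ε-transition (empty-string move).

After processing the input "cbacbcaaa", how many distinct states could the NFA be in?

9

Start in {g}.
Read 'c': {g} → {j}.
Read 'b': {j} → {j, k, m, n}.
Read 'a': {j, k, m, n} → {g, h, i, j, k, l, m, n}.
Read 'c': {g, h, i, j, k, l, m, n} → {h, i, j, k, l, m, n, o}.
Read 'b': {h, i, j, k, l, m, n, o} → {g, h, i, j, k, l, m, n, o}.
Read 'c': {g, h, i, j, k, l, m, n, o} → {h, i, j, k, l, m, n, o}.
Read 'a': {h, i, j, k, l, m, n, o} → {g, h, i, j, k, l, m, n, o}.
Read 'a': {g, h, i, j, k, l, m, n, o} → {g, h, i, j, k, l, m, n, o}.
Read 'a': {g, h, i, j, k, l, m, n, o} → {g, h, i, j, k, l, m, n, o}.
That set has 9 states.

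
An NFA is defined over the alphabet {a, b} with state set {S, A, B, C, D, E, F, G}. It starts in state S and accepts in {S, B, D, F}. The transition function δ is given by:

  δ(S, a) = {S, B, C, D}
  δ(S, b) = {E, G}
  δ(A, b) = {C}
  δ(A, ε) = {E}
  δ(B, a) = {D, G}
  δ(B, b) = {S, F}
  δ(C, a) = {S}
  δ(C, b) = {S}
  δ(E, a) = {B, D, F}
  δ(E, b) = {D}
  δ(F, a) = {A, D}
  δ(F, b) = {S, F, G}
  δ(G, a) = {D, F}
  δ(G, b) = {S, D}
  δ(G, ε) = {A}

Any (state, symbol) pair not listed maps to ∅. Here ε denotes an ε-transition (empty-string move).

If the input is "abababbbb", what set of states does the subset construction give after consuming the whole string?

Start in {S}.
Read 'a': {S} → {S, B, C, D}.
Read 'b': {S, B, C, D} → {S, A, E, F, G}.
Read 'a': {S, A, E, F, G} → {S, A, B, C, D, E, F}.
Read 'b': {S, A, B, C, D, E, F} → {S, A, C, D, E, F, G}.
Read 'a': {S, A, C, D, E, F, G} → {S, A, B, C, D, E, F}.
Read 'b': {S, A, B, C, D, E, F} → {S, A, C, D, E, F, G}.
Read 'b': {S, A, C, D, E, F, G} → {S, A, C, D, E, F, G}.
Read 'b': {S, A, C, D, E, F, G} → {S, A, C, D, E, F, G}.
Read 'b': {S, A, C, D, E, F, G} → {S, A, C, D, E, F, G}.

{S, A, C, D, E, F, G}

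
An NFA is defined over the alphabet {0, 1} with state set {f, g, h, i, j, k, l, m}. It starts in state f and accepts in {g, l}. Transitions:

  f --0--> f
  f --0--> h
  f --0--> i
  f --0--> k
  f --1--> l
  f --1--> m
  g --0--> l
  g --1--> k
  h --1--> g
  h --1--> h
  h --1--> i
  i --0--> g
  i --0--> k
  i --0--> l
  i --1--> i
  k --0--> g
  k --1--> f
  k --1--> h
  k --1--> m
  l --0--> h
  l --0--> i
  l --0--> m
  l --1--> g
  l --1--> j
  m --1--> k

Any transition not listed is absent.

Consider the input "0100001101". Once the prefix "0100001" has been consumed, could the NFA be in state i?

Yes

Start in {f}.
Read '0': f→{f, h, i, k}; now {f, h, i, k}.
Read '1': f→{l, m}, h→{g, h, i}, i→{i}, k→{f, h, m}; now {f, g, h, i, l, m}.
Read '0': f→{f, h, i, k}, g→{l}, h→∅, i→{g, k, l}, l→{h, i, m}, m→∅; now {f, g, h, i, k, l, m}.
Read '0': f→{f, h, i, k}, g→{l}, h→∅, i→{g, k, l}, k→{g}, l→{h, i, m}, m→∅; now {f, g, h, i, k, l, m}.
Read '0': f→{f, h, i, k}, g→{l}, h→∅, i→{g, k, l}, k→{g}, l→{h, i, m}, m→∅; now {f, g, h, i, k, l, m}.
Read '0': f→{f, h, i, k}, g→{l}, h→∅, i→{g, k, l}, k→{g}, l→{h, i, m}, m→∅; now {f, g, h, i, k, l, m}.
Read '1': f→{l, m}, g→{k}, h→{g, h, i}, i→{i}, k→{f, h, m}, l→{g, j}, m→{k}; now {f, g, h, i, j, k, l, m}.
State i is in {f, g, h, i, j, k, l, m}.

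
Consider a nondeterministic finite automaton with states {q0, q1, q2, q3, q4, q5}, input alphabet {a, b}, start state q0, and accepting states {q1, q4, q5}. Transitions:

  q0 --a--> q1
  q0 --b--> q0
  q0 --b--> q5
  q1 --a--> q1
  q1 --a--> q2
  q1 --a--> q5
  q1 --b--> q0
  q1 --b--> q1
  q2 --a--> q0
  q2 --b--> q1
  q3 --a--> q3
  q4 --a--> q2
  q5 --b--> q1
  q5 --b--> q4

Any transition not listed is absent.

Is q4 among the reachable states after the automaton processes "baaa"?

No

Start in {q0}.
Read 'b': q0→{q0, q5}; now {q0, q5}.
Read 'a': q0→{q1}, q5→∅; now {q1}.
Read 'a': q1→{q1, q2, q5}; now {q1, q2, q5}.
Read 'a': q1→{q1, q2, q5}, q2→{q0}, q5→∅; now {q0, q1, q2, q5}.
State q4 is not in {q0, q1, q2, q5}.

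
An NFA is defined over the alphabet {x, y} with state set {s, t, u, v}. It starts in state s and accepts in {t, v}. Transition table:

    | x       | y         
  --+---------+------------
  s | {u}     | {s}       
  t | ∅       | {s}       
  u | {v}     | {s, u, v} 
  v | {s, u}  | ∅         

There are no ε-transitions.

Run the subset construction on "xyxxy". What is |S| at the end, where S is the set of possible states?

3

Start in {s}.
Read 'x': {s} → {u}.
Read 'y': {u} → {s, u, v}.
Read 'x': {s, u, v} → {s, u, v}.
Read 'x': {s, u, v} → {s, u, v}.
Read 'y': {s, u, v} → {s, u, v}.
That set has 3 states.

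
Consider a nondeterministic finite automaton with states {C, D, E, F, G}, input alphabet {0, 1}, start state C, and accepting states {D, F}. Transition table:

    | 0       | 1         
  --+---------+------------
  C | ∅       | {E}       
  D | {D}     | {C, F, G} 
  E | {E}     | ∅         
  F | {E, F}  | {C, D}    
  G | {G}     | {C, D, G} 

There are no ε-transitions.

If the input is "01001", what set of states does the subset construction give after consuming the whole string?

∅

Start in {C}.
Read '0': C→∅; now ∅.
The set is empty and remains empty for the remaining 4 symbols.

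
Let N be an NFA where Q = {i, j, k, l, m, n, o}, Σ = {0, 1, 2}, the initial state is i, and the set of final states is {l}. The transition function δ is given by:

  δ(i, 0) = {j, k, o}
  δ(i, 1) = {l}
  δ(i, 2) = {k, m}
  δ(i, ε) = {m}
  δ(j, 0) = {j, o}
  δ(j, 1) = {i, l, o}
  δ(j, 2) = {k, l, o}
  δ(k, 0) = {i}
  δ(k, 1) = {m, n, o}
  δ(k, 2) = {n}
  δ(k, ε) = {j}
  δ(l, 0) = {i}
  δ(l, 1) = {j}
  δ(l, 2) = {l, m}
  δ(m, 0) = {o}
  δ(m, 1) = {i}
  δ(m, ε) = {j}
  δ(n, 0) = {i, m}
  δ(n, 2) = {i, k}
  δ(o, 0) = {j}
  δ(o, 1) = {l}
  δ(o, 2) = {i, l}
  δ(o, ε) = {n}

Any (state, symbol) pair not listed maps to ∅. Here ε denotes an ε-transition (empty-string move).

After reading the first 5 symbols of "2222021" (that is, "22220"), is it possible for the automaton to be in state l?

No

Start: ε-closure({i}) = {i, j, m}.
Read '2': i→{k, m}, j→{k, l, o}, m→∅; union {k, l, m, o}; ε-closure = {j, k, l, m, n, o}.
Read '2': j→{k, l, o}, k→{n}, l→{l, m}, m→∅, n→{i, k}, o→{i, l}; union {i, k, l, m, n, o}; ε-closure = {i, j, k, l, m, n, o}.
Read '2': i→{k, m}, j→{k, l, o}, k→{n}, l→{l, m}, m→∅, n→{i, k}, o→{i, l}; union {i, k, l, m, n, o}; ε-closure = {i, j, k, l, m, n, o}.
Read '2': i→{k, m}, j→{k, l, o}, k→{n}, l→{l, m}, m→∅, n→{i, k}, o→{i, l}; union {i, k, l, m, n, o}; ε-closure = {i, j, k, l, m, n, o}.
Read '0': i→{j, k, o}, j→{j, o}, k→{i}, l→{i}, m→{o}, n→{i, m}, o→{j}; union {i, j, k, m, o}; ε-closure = {i, j, k, m, n, o}.
State l is not in {i, j, k, m, n, o}.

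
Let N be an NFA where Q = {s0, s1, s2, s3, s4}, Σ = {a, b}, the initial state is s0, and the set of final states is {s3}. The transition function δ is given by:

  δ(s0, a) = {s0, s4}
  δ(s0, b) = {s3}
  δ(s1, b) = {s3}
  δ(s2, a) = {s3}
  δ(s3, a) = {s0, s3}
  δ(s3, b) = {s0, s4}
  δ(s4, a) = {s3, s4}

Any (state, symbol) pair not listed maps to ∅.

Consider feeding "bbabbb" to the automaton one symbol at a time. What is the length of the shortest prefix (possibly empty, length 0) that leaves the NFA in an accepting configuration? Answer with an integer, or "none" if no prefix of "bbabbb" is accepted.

Start in {s0}.
Read 'b': {s0} → {s3}.
None of the earlier sets intersect F, but {s3} does.

1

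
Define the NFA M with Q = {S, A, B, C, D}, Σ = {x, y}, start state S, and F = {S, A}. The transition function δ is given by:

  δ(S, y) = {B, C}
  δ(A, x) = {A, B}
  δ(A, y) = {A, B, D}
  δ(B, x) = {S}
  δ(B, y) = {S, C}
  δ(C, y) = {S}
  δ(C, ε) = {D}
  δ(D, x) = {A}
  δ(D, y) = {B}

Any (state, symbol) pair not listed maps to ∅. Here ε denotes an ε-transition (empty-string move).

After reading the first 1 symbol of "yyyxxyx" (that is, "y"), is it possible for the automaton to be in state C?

Start in {S}.
Read 'y': S→{B, C}; union {B, C}; ε-closure = {B, C, D}.
State C is in {B, C, D}.

Yes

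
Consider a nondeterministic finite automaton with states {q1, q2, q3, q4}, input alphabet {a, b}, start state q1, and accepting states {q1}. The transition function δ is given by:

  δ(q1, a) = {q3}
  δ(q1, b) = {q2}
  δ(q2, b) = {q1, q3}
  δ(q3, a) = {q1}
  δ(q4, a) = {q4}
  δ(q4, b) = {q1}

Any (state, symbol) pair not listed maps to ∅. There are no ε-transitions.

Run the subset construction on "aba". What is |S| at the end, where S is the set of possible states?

0

Start in {q1}.
Read 'a': q1→{q3}; now {q3}.
Read 'b': q3→∅; now ∅.
The set is empty and remains empty for the remaining 1 symbol.
That set has 0 states.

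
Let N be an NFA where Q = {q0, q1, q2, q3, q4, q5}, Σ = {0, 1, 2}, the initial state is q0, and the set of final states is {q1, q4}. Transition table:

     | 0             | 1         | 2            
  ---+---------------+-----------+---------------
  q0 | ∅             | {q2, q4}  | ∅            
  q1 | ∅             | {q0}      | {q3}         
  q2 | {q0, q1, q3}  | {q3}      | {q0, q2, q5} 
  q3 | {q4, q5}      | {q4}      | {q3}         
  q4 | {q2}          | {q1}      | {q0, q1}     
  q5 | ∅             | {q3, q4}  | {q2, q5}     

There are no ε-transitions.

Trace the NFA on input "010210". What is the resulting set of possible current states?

∅

Start in {q0}.
Read '0': {q0} → ∅.
The set is empty and remains empty for the remaining 5 symbols.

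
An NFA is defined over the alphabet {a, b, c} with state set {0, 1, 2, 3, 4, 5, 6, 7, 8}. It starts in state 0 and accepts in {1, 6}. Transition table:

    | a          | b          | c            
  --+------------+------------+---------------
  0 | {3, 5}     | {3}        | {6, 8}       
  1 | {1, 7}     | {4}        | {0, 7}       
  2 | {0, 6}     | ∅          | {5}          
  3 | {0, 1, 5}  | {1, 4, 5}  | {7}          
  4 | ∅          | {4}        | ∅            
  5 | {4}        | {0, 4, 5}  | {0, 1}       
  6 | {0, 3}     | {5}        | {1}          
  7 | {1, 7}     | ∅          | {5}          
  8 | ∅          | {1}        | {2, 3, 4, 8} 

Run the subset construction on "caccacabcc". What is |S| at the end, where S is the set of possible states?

9

Start in {0}.
Read 'c': 0→{6, 8}; now {6, 8}.
Read 'a': 6→{0, 3}, 8→∅; now {0, 3}.
Read 'c': 0→{6, 8}, 3→{7}; now {6, 7, 8}.
Read 'c': 6→{1}, 7→{5}, 8→{2, 3, 4, 8}; now {1, 2, 3, 4, 5, 8}.
Read 'a': 1→{1, 7}, 2→{0, 6}, 3→{0, 1, 5}, 4→∅, 5→{4}, 8→∅; now {0, 1, 4, 5, 6, 7}.
Read 'c': 0→{6, 8}, 1→{0, 7}, 4→∅, 5→{0, 1}, 6→{1}, 7→{5}; now {0, 1, 5, 6, 7, 8}.
Read 'a': 0→{3, 5}, 1→{1, 7}, 5→{4}, 6→{0, 3}, 7→{1, 7}, 8→∅; now {0, 1, 3, 4, 5, 7}.
Read 'b': 0→{3}, 1→{4}, 3→{1, 4, 5}, 4→{4}, 5→{0, 4, 5}, 7→∅; now {0, 1, 3, 4, 5}.
Read 'c': 0→{6, 8}, 1→{0, 7}, 3→{7}, 4→∅, 5→{0, 1}; now {0, 1, 6, 7, 8}.
Read 'c': 0→{6, 8}, 1→{0, 7}, 6→{1}, 7→{5}, 8→{2, 3, 4, 8}; now {0, 1, 2, 3, 4, 5, 6, 7, 8}.
That set has 9 states.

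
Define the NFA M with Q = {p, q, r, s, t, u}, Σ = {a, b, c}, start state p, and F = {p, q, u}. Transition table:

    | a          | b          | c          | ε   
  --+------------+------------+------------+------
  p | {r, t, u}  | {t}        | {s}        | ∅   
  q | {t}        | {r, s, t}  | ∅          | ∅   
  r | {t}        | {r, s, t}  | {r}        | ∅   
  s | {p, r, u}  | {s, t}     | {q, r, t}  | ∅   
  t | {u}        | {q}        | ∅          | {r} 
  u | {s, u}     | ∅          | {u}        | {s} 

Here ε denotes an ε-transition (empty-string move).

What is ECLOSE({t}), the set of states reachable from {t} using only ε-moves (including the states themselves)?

{r, t}

Begin with {t}.
ε-move t → r; add r.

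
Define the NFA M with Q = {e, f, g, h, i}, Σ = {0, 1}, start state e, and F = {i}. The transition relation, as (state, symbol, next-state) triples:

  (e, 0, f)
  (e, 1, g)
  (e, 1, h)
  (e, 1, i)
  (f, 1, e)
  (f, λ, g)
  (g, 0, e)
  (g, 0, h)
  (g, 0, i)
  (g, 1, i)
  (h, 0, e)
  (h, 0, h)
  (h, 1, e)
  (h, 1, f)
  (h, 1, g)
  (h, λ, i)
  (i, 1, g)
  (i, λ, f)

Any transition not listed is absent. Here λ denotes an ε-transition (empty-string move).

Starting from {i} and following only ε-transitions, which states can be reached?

Begin with {i}.
ε-move i → f; add f.
ε-move f → g; add g.

{f, g, i}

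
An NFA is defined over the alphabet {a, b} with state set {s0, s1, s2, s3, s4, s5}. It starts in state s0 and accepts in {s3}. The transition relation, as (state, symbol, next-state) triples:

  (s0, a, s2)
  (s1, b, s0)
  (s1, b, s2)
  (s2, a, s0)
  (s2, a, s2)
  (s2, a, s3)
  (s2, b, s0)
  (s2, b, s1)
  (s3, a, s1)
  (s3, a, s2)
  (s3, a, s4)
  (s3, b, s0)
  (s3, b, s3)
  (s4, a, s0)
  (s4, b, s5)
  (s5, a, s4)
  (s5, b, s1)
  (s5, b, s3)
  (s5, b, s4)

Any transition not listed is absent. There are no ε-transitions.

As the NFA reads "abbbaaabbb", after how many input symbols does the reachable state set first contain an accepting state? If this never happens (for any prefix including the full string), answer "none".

6

Start in {s0}.
Read 'a': {s0} → {s2}.
Read 'b': {s2} → {s0, s1}.
Read 'b': {s0, s1} → {s0, s2}.
Read 'b': {s0, s2} → {s0, s1}.
Read 'a': {s0, s1} → {s2}.
Read 'a': {s2} → {s0, s2, s3}.
None of the earlier sets intersect F, but {s0, s2, s3} does.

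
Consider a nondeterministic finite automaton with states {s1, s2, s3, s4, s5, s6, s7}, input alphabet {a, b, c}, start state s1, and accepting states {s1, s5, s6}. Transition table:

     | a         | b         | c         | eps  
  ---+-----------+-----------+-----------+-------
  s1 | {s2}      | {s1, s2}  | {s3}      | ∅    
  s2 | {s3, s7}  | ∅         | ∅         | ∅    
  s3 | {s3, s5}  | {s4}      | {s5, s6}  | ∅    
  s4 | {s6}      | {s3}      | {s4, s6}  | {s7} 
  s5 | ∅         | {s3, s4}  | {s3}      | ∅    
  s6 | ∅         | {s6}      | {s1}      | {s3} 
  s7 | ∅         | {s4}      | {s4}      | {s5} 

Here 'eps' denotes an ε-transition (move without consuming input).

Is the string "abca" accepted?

No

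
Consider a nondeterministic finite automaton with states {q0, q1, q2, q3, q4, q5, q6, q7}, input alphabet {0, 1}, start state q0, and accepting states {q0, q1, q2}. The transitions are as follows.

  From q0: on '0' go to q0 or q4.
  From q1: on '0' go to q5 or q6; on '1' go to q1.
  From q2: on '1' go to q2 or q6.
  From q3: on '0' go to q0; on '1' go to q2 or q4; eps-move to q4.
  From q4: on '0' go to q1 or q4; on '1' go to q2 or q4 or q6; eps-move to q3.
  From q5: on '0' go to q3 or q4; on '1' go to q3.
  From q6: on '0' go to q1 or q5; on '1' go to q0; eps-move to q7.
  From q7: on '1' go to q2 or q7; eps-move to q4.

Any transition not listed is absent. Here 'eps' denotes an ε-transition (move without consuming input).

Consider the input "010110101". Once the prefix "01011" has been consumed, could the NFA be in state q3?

Yes

Start in {q0}.
Read '0': q0→{q0, q4}; union {q0, q4}; ε-closure = {q0, q3, q4}.
Read '1': q0→∅, q3→{q2, q4}, q4→{q2, q4, q6}; union {q2, q4, q6}; ε-closure = {q2, q3, q4, q6, q7}.
Read '0': q2→∅, q3→{q0}, q4→{q1, q4}, q6→{q1, q5}, q7→∅; union {q0, q1, q4, q5}; ε-closure = {q0, q1, q3, q4, q5}.
Read '1': q0→∅, q1→{q1}, q3→{q2, q4}, q4→{q2, q4, q6}, q5→{q3}; union {q1, q2, q3, q4, q6}; ε-closure = {q1, q2, q3, q4, q6, q7}.
Read '1': q1→{q1}, q2→{q2, q6}, q3→{q2, q4}, q4→{q2, q4, q6}, q6→{q0}, q7→{q2, q7}; union {q0, q1, q2, q4, q6, q7}; ε-closure = {q0, q1, q2, q3, q4, q6, q7}.
State q3 is in {q0, q1, q2, q3, q4, q6, q7}.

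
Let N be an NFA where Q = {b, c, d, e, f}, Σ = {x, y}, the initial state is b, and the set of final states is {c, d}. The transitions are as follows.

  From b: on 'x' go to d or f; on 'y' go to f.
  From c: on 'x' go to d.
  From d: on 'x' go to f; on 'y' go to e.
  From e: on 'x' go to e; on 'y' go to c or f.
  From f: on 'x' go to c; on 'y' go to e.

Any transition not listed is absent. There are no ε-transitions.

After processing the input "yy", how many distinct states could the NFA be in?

1

Start in {b}.
Read 'y': {b} → {f}.
Read 'y': {f} → {e}.
That set has 1 state.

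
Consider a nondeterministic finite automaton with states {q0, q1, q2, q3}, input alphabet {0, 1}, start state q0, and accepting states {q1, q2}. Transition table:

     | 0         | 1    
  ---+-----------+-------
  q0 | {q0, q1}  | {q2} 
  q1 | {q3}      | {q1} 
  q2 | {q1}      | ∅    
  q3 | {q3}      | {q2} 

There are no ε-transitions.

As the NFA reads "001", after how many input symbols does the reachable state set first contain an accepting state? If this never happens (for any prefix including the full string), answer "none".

Start in {q0}.
Read '0': {q0} → {q0, q1}.
None of the earlier sets intersect F, but {q0, q1} does.

1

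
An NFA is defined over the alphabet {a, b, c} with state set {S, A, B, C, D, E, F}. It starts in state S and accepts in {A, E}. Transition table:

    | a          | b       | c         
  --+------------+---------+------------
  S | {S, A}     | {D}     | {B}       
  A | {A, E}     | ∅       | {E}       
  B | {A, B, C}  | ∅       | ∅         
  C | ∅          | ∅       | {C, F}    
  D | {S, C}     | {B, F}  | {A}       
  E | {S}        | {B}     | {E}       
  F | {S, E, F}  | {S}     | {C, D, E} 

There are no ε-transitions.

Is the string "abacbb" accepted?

No

Start in {S}.
Read 'a': S→{S, A}; now {S, A}.
Read 'b': S→{D}, A→∅; now {D}.
Read 'a': D→{S, C}; now {S, C}.
Read 'c': S→{B}, C→{C, F}; now {B, C, F}.
Read 'b': B→∅, C→∅, F→{S}; now {S}.
Read 'b': S→{D}; now {D}.
The final set {D} contains no accepting state.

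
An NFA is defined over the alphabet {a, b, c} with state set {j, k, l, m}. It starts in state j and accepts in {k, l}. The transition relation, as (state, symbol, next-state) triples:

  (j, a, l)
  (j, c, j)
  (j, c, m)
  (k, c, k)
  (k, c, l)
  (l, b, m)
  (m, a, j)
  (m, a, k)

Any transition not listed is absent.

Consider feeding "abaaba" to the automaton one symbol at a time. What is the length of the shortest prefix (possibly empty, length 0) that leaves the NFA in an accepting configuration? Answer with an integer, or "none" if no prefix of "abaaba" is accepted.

1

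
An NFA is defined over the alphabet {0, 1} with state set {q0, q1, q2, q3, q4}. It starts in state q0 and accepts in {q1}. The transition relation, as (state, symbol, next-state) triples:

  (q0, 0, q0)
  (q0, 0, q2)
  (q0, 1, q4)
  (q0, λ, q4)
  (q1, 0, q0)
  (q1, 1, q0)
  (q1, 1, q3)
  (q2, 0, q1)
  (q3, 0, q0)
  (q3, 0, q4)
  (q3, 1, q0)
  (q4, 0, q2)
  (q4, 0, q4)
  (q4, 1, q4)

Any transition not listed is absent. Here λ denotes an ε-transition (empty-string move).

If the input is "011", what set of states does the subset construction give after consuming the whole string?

Start: ε-closure({q0}) = {q0, q4}.
Read '0': q0→{q0, q2}, q4→{q2, q4}; now {q0, q2, q4}.
Read '1': q0→{q4}, q2→∅, q4→{q4}; now {q4}.
Read '1': q4→{q4}; now {q4}.

{q4}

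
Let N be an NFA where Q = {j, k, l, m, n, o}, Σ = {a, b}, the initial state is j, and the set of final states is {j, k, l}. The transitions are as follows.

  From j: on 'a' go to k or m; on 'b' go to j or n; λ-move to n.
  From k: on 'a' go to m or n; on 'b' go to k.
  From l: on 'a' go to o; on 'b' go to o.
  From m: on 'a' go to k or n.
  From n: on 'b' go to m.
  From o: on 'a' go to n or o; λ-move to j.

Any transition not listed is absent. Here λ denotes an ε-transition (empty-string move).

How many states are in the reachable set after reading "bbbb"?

Start: ε-closure({j}) = {j, n}.
Read 'b': j→{j, n}, n→{m}; now {j, m, n}.
Read 'b': j→{j, n}, m→∅, n→{m}; now {j, m, n}.
Read 'b': j→{j, n}, m→∅, n→{m}; now {j, m, n}.
Read 'b': j→{j, n}, m→∅, n→{m}; now {j, m, n}.
That set has 3 states.

3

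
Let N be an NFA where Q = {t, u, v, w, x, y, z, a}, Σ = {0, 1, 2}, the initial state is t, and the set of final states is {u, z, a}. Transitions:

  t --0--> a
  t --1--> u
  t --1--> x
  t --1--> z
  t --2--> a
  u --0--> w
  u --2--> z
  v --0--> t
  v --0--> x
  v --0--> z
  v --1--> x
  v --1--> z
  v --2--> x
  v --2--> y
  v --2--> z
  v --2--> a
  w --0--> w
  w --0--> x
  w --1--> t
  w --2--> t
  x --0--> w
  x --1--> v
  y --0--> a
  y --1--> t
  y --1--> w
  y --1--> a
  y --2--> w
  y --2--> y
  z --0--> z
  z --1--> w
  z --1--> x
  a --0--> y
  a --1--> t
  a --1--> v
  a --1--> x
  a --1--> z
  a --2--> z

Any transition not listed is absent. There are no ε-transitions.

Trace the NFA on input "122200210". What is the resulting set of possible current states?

∅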